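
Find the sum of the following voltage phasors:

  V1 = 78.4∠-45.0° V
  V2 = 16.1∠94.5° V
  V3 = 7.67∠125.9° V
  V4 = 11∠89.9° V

Step 1 — Convert each phasor to rectangular form:
  V1 = 78.4·(cos(-45.0°) + j·sin(-45.0°)) = 55.44 - j55.44 V
  V2 = 16.1·(cos(94.5°) + j·sin(94.5°)) = -1.263 + j16.05 V
  V3 = 7.67·(cos(125.9°) + j·sin(125.9°)) = -4.497 + j6.213 V
  V4 = 11·(cos(89.9°) + j·sin(89.9°)) = 0.0192 + j11 V
Step 2 — Sum components: V_total = 49.7 - j22.17 V.
Step 3 — Convert to polar: |V_total| = 54.42 V, ∠V_total = -24.0°.

V_total = 54.42∠-24.0° V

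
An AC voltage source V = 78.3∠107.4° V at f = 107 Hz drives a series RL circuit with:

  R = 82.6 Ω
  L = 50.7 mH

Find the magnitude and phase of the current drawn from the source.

Step 1 — Angular frequency: ω = 2π·f = 2π·107 = 672.3 rad/s.
Step 2 — Component impedances:
  R: Z = R = 82.6 Ω
  L: Z = jωL = j·672.3·0.0507 = 0 + j34.09 Ω
Step 3 — Series combination: Z_total = R + L = 82.6 + j34.09 Ω = 89.36∠22.4° Ω.
Step 4 — Source phasor: V = 78.3∠107.4° V = -23.41 + j74.72 V.
Step 5 — Ohm's law: I = V / Z_total = (-23.41 + j74.72) / (82.6 + j34.09) = 0.07674 + j0.8729 A.
Step 6 — Convert to polar: |I| = 0.8763 A, ∠I = 85.0°.

I = 0.8763∠85.0° A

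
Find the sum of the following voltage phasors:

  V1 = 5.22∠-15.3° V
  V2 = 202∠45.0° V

Step 1 — Convert each phasor to rectangular form:
  V1 = 5.22·(cos(-15.3°) + j·sin(-15.3°)) = 5.035 - j1.377 V
  V2 = 202·(cos(45.0°) + j·sin(45.0°)) = 142.8 + j142.8 V
Step 2 — Sum components: V_total = 147.9 + j141.5 V.
Step 3 — Convert to polar: |V_total| = 204.6 V, ∠V_total = 43.7°.

V_total = 204.6∠43.7° V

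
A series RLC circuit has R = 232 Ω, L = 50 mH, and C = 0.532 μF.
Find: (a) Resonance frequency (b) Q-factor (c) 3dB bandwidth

Step 1 — Resonance: ω₀ = 1/√(LC) = 1/√(0.05·5.32e-07) = 6131 rad/s.
Step 2 — f₀ = ω₀/(2π) = 975.8 Hz.
Step 3 — Series Q: Q = ω₀L/R = 6131·0.05/232 = 1.321.
Step 4 — Bandwidth: Δω = ω₀/Q = 4640 rad/s; BW = Δω/(2π) = 738.5 Hz.

(a) f₀ = 975.8 Hz  (b) Q = 1.321  (c) BW = 738.5 Hz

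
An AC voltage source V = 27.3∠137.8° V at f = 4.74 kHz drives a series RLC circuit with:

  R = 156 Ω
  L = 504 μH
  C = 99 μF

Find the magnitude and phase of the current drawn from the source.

Step 1 — Angular frequency: ω = 2π·f = 2π·4740 = 2.978e+04 rad/s.
Step 2 — Component impedances:
  R: Z = R = 156 Ω
  L: Z = jωL = j·2.978e+04·0.000504 = 0 + j15.01 Ω
  C: Z = 1/(jωC) = -j/(ω·C) = 0 - j0.3392 Ω
Step 3 — Series combination: Z_total = R + L + C = 156 + j14.67 Ω = 156.7∠5.4° Ω.
Step 4 — Source phasor: V = 27.3∠137.8° V = -20.22 + j18.34 V.
Step 5 — Ohm's law: I = V / Z_total = (-20.22 + j18.34) / (156 + j14.67) = -0.1175 + j0.1286 A.
Step 6 — Convert to polar: |I| = 0.1742 A, ∠I = 132.4°.

I = 0.1742∠132.4° A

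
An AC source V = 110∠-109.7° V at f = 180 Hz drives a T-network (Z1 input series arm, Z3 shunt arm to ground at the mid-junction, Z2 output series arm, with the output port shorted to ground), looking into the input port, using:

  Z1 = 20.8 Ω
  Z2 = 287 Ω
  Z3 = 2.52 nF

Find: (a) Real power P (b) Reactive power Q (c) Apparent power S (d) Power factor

Step 1 — Angular frequency: ω = 2π·f = 2π·180 = 1131 rad/s.
Step 2 — Component impedances:
  Z1: Z = R = 20.8 Ω
  Z2: Z = R = 287 Ω
  Z3: Z = 1/(jωC) = -j/(ω·C) = 0 - j3.509e+05 Ω
Step 3 — With the output port shorted to ground, the output series arm Z2 runs from the junction to ground; the shunt arm Z3 also runs from the junction to ground. They appear in parallel: Z3 || Z2 = 287 - j0.2348 Ω.
Step 4 — Series with input arm Z1: Z_in = Z1 + (Z3 || Z2) = 307.8 - j0.2348 Ω = 307.8∠-0.0° Ω.
Step 5 — Source phasor: V = 110∠-109.7° V = -37.08 - j103.6 V.
Step 6 — Current: I = V / Z = -0.1202 - j0.3365 A = 0.3574∠-109.7° A.
Step 7 — Complex power: S = V·I* = 39.31 - j0.02998 VA.
Step 8 — Real power: P = Re(S) = 39.31 W.
Step 9 — Reactive power: Q = Im(S) = -0.02998 VAR.
Step 10 — Apparent power: |S| = 39.31 VA.
Step 11 — Power factor: PF = P/|S| = 1 (leading).

(a) P = 39.31 W  (b) Q = -0.02998 VAR  (c) S = 39.31 VA  (d) PF = 1 (leading)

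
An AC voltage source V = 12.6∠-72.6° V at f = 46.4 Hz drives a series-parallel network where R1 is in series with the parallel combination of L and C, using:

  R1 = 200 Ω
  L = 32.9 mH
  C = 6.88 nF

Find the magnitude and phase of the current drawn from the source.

Step 1 — Angular frequency: ω = 2π·f = 2π·46.4 = 291.5 rad/s.
Step 2 — Component impedances:
  R1: Z = R = 200 Ω
  L: Z = jωL = j·291.5·0.0329 = 0 + j9.592 Ω
  C: Z = 1/(jωC) = -j/(ω·C) = 0 - j4.986e+05 Ω
Step 3 — Parallel branch: L || C = 1/(1/L + 1/C) = 0 + j9.592 Ω.
Step 4 — Series with R1: Z_total = R1 + (L || C) = 200 + j9.592 Ω = 200.2∠2.7° Ω.
Step 5 — Source phasor: V = 12.6∠-72.6° V = 3.768 - j12.02 V.
Step 6 — Ohm's law: I = V / Z_total = (3.768 - j12.02) / (200 + j9.592) = 0.01592 - j0.06088 A.
Step 7 — Convert to polar: |I| = 0.06293 A, ∠I = -75.3°.

I = 0.06293∠-75.3° A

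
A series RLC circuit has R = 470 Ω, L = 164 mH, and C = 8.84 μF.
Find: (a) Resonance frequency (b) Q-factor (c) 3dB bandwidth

Step 1 — Resonance: ω₀ = 1/√(LC) = 1/√(0.164·8.84e-06) = 830.5 rad/s.
Step 2 — f₀ = ω₀/(2π) = 132.2 Hz.
Step 3 — Series Q: Q = ω₀L/R = 830.5·0.164/470 = 0.2898.
Step 4 — Bandwidth: Δω = ω₀/Q = 2866 rad/s; BW = Δω/(2π) = 456.1 Hz.

(a) f₀ = 132.2 Hz  (b) Q = 0.2898  (c) BW = 456.1 Hz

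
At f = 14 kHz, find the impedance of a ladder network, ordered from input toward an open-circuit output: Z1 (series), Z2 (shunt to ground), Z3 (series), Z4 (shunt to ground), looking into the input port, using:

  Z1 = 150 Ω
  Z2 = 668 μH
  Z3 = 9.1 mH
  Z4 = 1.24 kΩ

Step 1 — Angular frequency: ω = 2π·f = 2π·1.4e+04 = 8.796e+04 rad/s.
Step 2 — Component impedances:
  Z1: Z = R = 150 Ω
  Z2: Z = jωL = j·8.796e+04·0.000668 = 0 + j58.76 Ω
  Z3: Z = jωL = j·8.796e+04·0.0091 = 0 + j800.5 Ω
  Z4: Z = R = 1240 Ω
Step 3 — Ladder network (open output): work backward from the far end, alternating series and parallel combinations. Z_in = 151.9 + j57.46 Ω = 162.4∠20.7° Ω.

Z = 151.9 + j57.46 Ω = 162.4∠20.7° Ω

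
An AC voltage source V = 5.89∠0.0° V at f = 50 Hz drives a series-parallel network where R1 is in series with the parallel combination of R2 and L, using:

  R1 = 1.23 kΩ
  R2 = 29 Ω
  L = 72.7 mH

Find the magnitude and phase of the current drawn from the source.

Step 1 — Angular frequency: ω = 2π·f = 2π·50 = 314.2 rad/s.
Step 2 — Component impedances:
  R1: Z = R = 1230 Ω
  R2: Z = R = 29 Ω
  L: Z = jωL = j·314.2·0.0727 = 0 + j22.84 Ω
Step 3 — Parallel branch: R2 || L = 1/(1/R2 + 1/L) = 11.1 + j14.1 Ω.
Step 4 — Series with R1: Z_total = R1 + (R2 || L) = 1241 + j14.1 Ω = 1241∠0.7° Ω.
Step 5 — Source phasor: V = 5.89∠0.0° V = 5.89 V.
Step 6 — Ohm's law: I = V / Z_total = (5.89) / (1241 + j14.1) = 0.004745 - j5.389e-05 A.
Step 7 — Convert to polar: |I| = 0.004745 A, ∠I = -0.7°.

I = 0.004745∠-0.7° A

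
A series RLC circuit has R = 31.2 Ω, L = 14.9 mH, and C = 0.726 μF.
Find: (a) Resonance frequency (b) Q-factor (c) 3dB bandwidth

Step 1 — Resonance condition Im(Z)=0 gives ω₀ = 1/√(LC).
Step 2 — ω₀ = 1/√(0.0149·7.26e-07) = 9615 rad/s.
Step 3 — f₀ = ω₀/(2π) = 1530 Hz.
Step 4 — Series Q: Q = ω₀L/R = 9615·0.0149/31.2 = 4.592.
Step 5 — 3dB bandwidth: Δω = ω₀/Q = 2094 rad/s; BW = Δω/(2π) = 333.3 Hz.

(a) f₀ = 1530 Hz  (b) Q = 4.592  (c) BW = 333.3 Hz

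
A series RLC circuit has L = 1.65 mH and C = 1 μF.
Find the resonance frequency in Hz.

Step 1 — Resonance condition Im(Z)=0 gives ω₀ = 1/√(LC).
Step 2 — ω₀ = 1/√(0.00165·1e-06) = 2.462e+04 rad/s.
Step 3 — f₀ = ω₀/(2π) = 3918 Hz.

f₀ = 3918 Hz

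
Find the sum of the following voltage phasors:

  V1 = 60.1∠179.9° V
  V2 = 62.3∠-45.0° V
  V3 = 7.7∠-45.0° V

Step 1 — Convert each phasor to rectangular form:
  V1 = 60.1·(cos(179.9°) + j·sin(179.9°)) = -60.1 + j0.1049 V
  V2 = 62.3·(cos(-45.0°) + j·sin(-45.0°)) = 44.05 - j44.05 V
  V3 = 7.7·(cos(-45.0°) + j·sin(-45.0°)) = 5.445 - j5.445 V
Step 2 — Sum components: V_total = -10.6 - j49.39 V.
Step 3 — Convert to polar: |V_total| = 50.52 V, ∠V_total = -102.1°.

V_total = 50.52∠-102.1° V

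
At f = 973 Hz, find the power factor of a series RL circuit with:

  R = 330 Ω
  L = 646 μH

Step 1 — Angular frequency: ω = 2π·f = 2π·973 = 6114 rad/s.
Step 2 — Component impedances:
  R: Z = R = 330 Ω
  L: Z = jωL = j·6114·0.000646 = 0 + j3.949 Ω
Step 3 — Series combination: Z_total = R + L = 330 + j3.949 Ω = 330∠0.7° Ω.
Step 4 — Power factor: PF = cos(φ) = Re(Z)/|Z| = 330/330.02 = 0.9999.
Step 5 — Type: Im(Z) = 3.949 ⇒ lagging (phase φ = 0.7°).

PF = 0.9999 (lagging, φ = 0.7°)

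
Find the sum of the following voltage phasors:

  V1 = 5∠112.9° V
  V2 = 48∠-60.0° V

Step 1 — Convert each phasor to rectangular form:
  V1 = 5·(cos(112.9°) + j·sin(112.9°)) = -1.946 + j4.606 V
  V2 = 48·(cos(-60.0°) + j·sin(-60.0°)) = 24 - j41.57 V
Step 2 — Sum components: V_total = 22.05 - j36.96 V.
Step 3 — Convert to polar: |V_total| = 43.04 V, ∠V_total = -59.2°.

V_total = 43.04∠-59.2° V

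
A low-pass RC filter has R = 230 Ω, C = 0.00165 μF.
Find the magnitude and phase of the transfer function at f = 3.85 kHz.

Step 1 — Angular frequency: ω = 2π·3850 = 2.419e+04 rad/s.
Step 2 — Transfer function: H(jω) = 1/(1 + jωRC).
Step 3 — Denominator: 1 + jωRC = 1 + j·2.419e+04·230·1.65e-09 = 1 + j0.00918.
Step 4 — H = 0.9999 - j0.009179.
Step 5 — Magnitude: |H| = 1 (-0.0 dB); phase: φ = -0.5°.

|H| = 1 (-0.0 dB), φ = -0.5°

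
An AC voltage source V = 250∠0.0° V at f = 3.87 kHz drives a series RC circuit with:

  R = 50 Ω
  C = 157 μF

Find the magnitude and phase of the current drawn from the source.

Step 1 — Angular frequency: ω = 2π·f = 2π·3870 = 2.432e+04 rad/s.
Step 2 — Component impedances:
  R: Z = R = 50 Ω
  C: Z = 1/(jωC) = -j/(ω·C) = 0 - j0.2619 Ω
Step 3 — Series combination: Z_total = R + C = 50 - j0.2619 Ω = 50∠-0.3° Ω.
Step 4 — Source phasor: V = 250∠0.0° V = 250 V.
Step 5 — Ohm's law: I = V / Z_total = (250) / (50 - j0.2619) = 5 + j0.02619 A.
Step 6 — Convert to polar: |I| = 5 A, ∠I = 0.3°.

I = 5∠0.3° A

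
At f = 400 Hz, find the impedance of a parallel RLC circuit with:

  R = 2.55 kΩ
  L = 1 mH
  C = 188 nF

Step 1 — Angular frequency: ω = 2π·f = 2π·400 = 2513 rad/s.
Step 2 — Component impedances:
  R: Z = R = 2550 Ω
  L: Z = jωL = j·2513·0.001 = 0 + j2.513 Ω
  C: Z = 1/(jωC) = -j/(ω·C) = 0 - j2116 Ω
Step 3 — Parallel combination: 1/Z_total = 1/R + 1/L + 1/C; Z_total = 0.002483 + j2.516 Ω = 2.516∠89.9° Ω.

Z = 0.002483 + j2.516 Ω = 2.516∠89.9° Ω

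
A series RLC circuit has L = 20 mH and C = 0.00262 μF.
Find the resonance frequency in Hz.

Step 1 — Resonance condition Im(Z)=0 gives ω₀ = 1/√(LC).
Step 2 — ω₀ = 1/√(0.02·2.62e-09) = 1.381e+05 rad/s.
Step 3 — f₀ = ω₀/(2π) = 2.199e+04 Hz.

f₀ = 2.199e+04 Hz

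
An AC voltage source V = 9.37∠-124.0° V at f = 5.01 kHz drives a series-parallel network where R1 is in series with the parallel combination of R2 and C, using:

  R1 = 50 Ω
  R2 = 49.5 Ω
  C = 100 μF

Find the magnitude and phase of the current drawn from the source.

Step 1 — Angular frequency: ω = 2π·f = 2π·5010 = 3.148e+04 rad/s.
Step 2 — Component impedances:
  R1: Z = R = 50 Ω
  R2: Z = R = 49.5 Ω
  C: Z = 1/(jωC) = -j/(ω·C) = 0 - j0.3177 Ω
Step 3 — Parallel branch: R2 || C = 1/(1/R2 + 1/C) = 0.002039 - j0.3177 Ω.
Step 4 — Series with R1: Z_total = R1 + (R2 || C) = 50 - j0.3177 Ω = 50∠-0.4° Ω.
Step 5 — Source phasor: V = 9.37∠-124.0° V = -5.24 - j7.768 V.
Step 6 — Ohm's law: I = V / Z_total = (-5.24 - j7.768) / (50 - j0.3177) = -0.1038 - j0.156 A.
Step 7 — Convert to polar: |I| = 0.1874 A, ∠I = -123.6°.

I = 0.1874∠-123.6° A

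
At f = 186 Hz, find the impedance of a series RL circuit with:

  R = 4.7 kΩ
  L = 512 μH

Step 1 — Angular frequency: ω = 2π·f = 2π·186 = 1169 rad/s.
Step 2 — Component impedances:
  R: Z = R = 4700 Ω
  L: Z = jωL = j·1169·0.000512 = 0 + j0.5984 Ω
Step 3 — Series combination: Z_total = R + L = 4700 + j0.5984 Ω = 4700∠0.0° Ω.

Z = 4700 + j0.5984 Ω = 4700∠0.0° Ω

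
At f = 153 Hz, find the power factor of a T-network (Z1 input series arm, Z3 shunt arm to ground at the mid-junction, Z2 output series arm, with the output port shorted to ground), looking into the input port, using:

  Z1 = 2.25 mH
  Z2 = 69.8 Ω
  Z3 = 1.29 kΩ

Step 1 — Angular frequency: ω = 2π·f = 2π·153 = 961.3 rad/s.
Step 2 — Component impedances:
  Z1: Z = jωL = j·961.3·0.00225 = 0 + j2.163 Ω
  Z2: Z = R = 69.8 Ω
  Z3: Z = R = 1290 Ω
Step 3 — With the output port shorted to ground, the output series arm Z2 runs from the junction to ground; the shunt arm Z3 also runs from the junction to ground. They appear in parallel: Z3 || Z2 = 66.22 Ω.
Step 4 — Series with input arm Z1: Z_in = Z1 + (Z3 || Z2) = 66.22 + j2.163 Ω = 66.25∠1.9° Ω.
Step 5 — Power factor: PF = cos(φ) = Re(Z)/|Z| = 66.22/66.25 = 0.9995.
Step 6 — Type: Im(Z) = 2.163 ⇒ lagging (phase φ = 1.9°).

PF = 0.9995 (lagging, φ = 1.9°)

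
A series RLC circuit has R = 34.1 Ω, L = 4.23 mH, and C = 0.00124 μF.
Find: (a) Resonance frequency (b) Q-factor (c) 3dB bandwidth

Step 1 — Resonance: ω₀ = 1/√(LC) = 1/√(0.00423·1.24e-09) = 4.366e+05 rad/s.
Step 2 — f₀ = ω₀/(2π) = 6.949e+04 Hz.
Step 3 — Series Q: Q = ω₀L/R = 4.366e+05·0.00423/34.1 = 54.16.
Step 4 — Bandwidth: Δω = ω₀/Q = 8061 rad/s; BW = Δω/(2π) = 1283 Hz.

(a) f₀ = 6.949e+04 Hz  (b) Q = 54.16  (c) BW = 1283 Hz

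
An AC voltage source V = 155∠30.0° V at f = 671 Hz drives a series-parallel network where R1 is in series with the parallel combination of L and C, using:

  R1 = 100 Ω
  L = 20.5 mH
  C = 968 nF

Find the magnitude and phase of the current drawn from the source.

Step 1 — Angular frequency: ω = 2π·f = 2π·671 = 4216 rad/s.
Step 2 — Component impedances:
  R1: Z = R = 100 Ω
  L: Z = jωL = j·4216·0.0205 = 0 + j86.43 Ω
  C: Z = 1/(jωC) = -j/(ω·C) = 0 - j245 Ω
Step 3 — Parallel branch: L || C = 1/(1/L + 1/C) = 0 + j133.5 Ω.
Step 4 — Series with R1: Z_total = R1 + (L || C) = 100 + j133.5 Ω = 166.8∠53.2° Ω.
Step 5 — Source phasor: V = 155∠30.0° V = 134.2 + j77.5 V.
Step 6 — Ohm's law: I = V / Z_total = (134.2 + j77.5) / (100 + j133.5) = 0.8542 - j0.3656 A.
Step 7 — Convert to polar: |I| = 0.9291 A, ∠I = -23.2°.

I = 0.9291∠-23.2° A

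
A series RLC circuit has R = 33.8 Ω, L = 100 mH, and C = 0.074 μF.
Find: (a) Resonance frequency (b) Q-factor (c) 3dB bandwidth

Step 1 — Resonance: ω₀ = 1/√(LC) = 1/√(0.1·7.4e-08) = 1.162e+04 rad/s.
Step 2 — f₀ = ω₀/(2π) = 1850 Hz.
Step 3 — Series Q: Q = ω₀L/R = 1.162e+04·0.1/33.8 = 34.39.
Step 4 — Bandwidth: Δω = ω₀/Q = 338 rad/s; BW = Δω/(2π) = 53.79 Hz.

(a) f₀ = 1850 Hz  (b) Q = 34.39  (c) BW = 53.79 Hz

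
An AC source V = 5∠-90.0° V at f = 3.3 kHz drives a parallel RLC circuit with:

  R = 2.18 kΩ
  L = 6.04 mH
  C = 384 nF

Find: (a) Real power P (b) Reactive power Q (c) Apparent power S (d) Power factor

Step 1 — Angular frequency: ω = 2π·f = 2π·3300 = 2.073e+04 rad/s.
Step 2 — Component impedances:
  R: Z = R = 2180 Ω
  L: Z = jωL = j·2.073e+04·0.00604 = 0 + j125.2 Ω
  C: Z = 1/(jωC) = -j/(ω·C) = 0 - j125.6 Ω
Step 3 — Parallel combination: 1/Z_total = 1/R + 1/L + 1/C; Z_total = 2175 + j108.3 Ω = 2177∠2.9° Ω.
Step 4 — Source phasor: V = 5∠-90.0° V = 0 - j5 V.
Step 5 — Current: I = V / Z = -0.0001142 - j0.002294 A = 0.002296∠-92.9° A.
Step 6 — Complex power: S = V·I* = 0.01147 + j0.0005711 VA.
Step 7 — Real power: P = Re(S) = 0.01147 W.
Step 8 — Reactive power: Q = Im(S) = 0.0005711 VAR.
Step 9 — Apparent power: |S| = 0.01148 VA.
Step 10 — Power factor: PF = P/|S| = 0.9988 (lagging).

(a) P = 0.01147 W  (b) Q = 0.0005711 VAR  (c) S = 0.01148 VA  (d) PF = 0.9988 (lagging)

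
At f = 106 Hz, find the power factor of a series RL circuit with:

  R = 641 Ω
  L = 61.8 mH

Step 1 — Angular frequency: ω = 2π·f = 2π·106 = 666 rad/s.
Step 2 — Component impedances:
  R: Z = R = 641 Ω
  L: Z = jωL = j·666·0.0618 = 0 + j41.16 Ω
Step 3 — Series combination: Z_total = R + L = 641 + j41.16 Ω = 642.3∠3.7° Ω.
Step 4 — Power factor: PF = cos(φ) = Re(Z)/|Z| = 641/642.32 = 0.9979.
Step 5 — Type: Im(Z) = 41.16 ⇒ lagging (phase φ = 3.7°).

PF = 0.9979 (lagging, φ = 3.7°)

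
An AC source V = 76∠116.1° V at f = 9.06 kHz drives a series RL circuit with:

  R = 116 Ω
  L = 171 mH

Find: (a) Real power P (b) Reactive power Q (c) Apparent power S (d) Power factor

Step 1 — Angular frequency: ω = 2π·f = 2π·9060 = 5.693e+04 rad/s.
Step 2 — Component impedances:
  R: Z = R = 116 Ω
  L: Z = jωL = j·5.693e+04·0.171 = 0 + j9734 Ω
Step 3 — Series combination: Z_total = R + L = 116 + j9734 Ω = 9735∠89.3° Ω.
Step 4 — Source phasor: V = 76∠116.1° V = -33.44 + j68.25 V.
Step 5 — Current: I = V / Z = 0.006969 + j0.003518 A = 0.007807∠26.8° A.
Step 6 — Complex power: S = V·I* = 0.00707 + j0.5933 VA.
Step 7 — Real power: P = Re(S) = 0.00707 W.
Step 8 — Reactive power: Q = Im(S) = 0.5933 VAR.
Step 9 — Apparent power: |S| = 0.5933 VA.
Step 10 — Power factor: PF = P/|S| = 0.01192 (lagging).

(a) P = 0.00707 W  (b) Q = 0.5933 VAR  (c) S = 0.5933 VA  (d) PF = 0.01192 (lagging)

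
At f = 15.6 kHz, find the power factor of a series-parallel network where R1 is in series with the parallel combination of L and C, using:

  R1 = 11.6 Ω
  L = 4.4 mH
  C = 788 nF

Step 1 — Angular frequency: ω = 2π·f = 2π·1.56e+04 = 9.802e+04 rad/s.
Step 2 — Component impedances:
  R1: Z = R = 11.6 Ω
  L: Z = jωL = j·9.802e+04·0.0044 = 0 + j431.3 Ω
  C: Z = 1/(jωC) = -j/(ω·C) = 0 - j12.95 Ω
Step 3 — Parallel branch: L || C = 1/(1/L + 1/C) = 0 - j13.35 Ω.
Step 4 — Series with R1: Z_total = R1 + (L || C) = 11.6 - j13.35 Ω = 17.68∠-49.0° Ω.
Step 5 — Power factor: PF = cos(φ) = Re(Z)/|Z| = 11.6/17.684 = 0.656.
Step 6 — Type: Im(Z) = -13.35 ⇒ leading (phase φ = -49.0°).

PF = 0.656 (leading, φ = -49.0°)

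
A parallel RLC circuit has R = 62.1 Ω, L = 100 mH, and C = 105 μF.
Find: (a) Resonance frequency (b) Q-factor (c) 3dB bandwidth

Step 1 — Resonance: ω₀ = 1/√(LC) = 1/√(0.1·0.000105) = 308.6 rad/s.
Step 2 — f₀ = ω₀/(2π) = 49.12 Hz.
Step 3 — Parallel Q: Q = R/(ω₀L) = 62.1/(308.6·0.1) = 2.012.
Step 4 — Bandwidth: Δω = ω₀/Q = 153.4 rad/s; BW = Δω/(2π) = 24.41 Hz.

(a) f₀ = 49.12 Hz  (b) Q = 2.012  (c) BW = 24.41 Hz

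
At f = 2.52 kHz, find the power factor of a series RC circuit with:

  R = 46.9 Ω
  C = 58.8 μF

Step 1 — Angular frequency: ω = 2π·f = 2π·2520 = 1.583e+04 rad/s.
Step 2 — Component impedances:
  R: Z = R = 46.9 Ω
  C: Z = 1/(jωC) = -j/(ω·C) = 0 - j1.074 Ω
Step 3 — Series combination: Z_total = R + C = 46.9 - j1.074 Ω = 46.91∠-1.3° Ω.
Step 4 — Power factor: PF = cos(φ) = Re(Z)/|Z| = 46.9/46.912 = 0.9997.
Step 5 — Type: Im(Z) = -1.074 ⇒ leading (phase φ = -1.3°).

PF = 0.9997 (leading, φ = -1.3°)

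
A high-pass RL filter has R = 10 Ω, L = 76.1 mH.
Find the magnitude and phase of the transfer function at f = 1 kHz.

Step 1 — Angular frequency: ω = 2π·1000 = 6283 rad/s.
Step 2 — Transfer function: H(jω) = jωL/(R + jωL).
Step 3 — Numerator jωL = j·478.2; denominator R + jωL = 10 + j478.2.
Step 4 — H = 0.9996 + j0.0209.
Step 5 — Magnitude: |H| = 0.9998 (-0.0 dB); phase: φ = 1.2°.

|H| = 0.9998 (-0.0 dB), φ = 1.2°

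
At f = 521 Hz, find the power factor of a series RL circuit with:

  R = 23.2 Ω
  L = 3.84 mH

Step 1 — Angular frequency: ω = 2π·f = 2π·521 = 3274 rad/s.
Step 2 — Component impedances:
  R: Z = R = 23.2 Ω
  L: Z = jωL = j·3274·0.00384 = 0 + j12.57 Ω
Step 3 — Series combination: Z_total = R + L = 23.2 + j12.57 Ω = 26.39∠28.5° Ω.
Step 4 — Power factor: PF = cos(φ) = Re(Z)/|Z| = 23.2/26.387 = 0.8792.
Step 5 — Type: Im(Z) = 12.57 ⇒ lagging (phase φ = 28.5°).

PF = 0.8792 (lagging, φ = 28.5°)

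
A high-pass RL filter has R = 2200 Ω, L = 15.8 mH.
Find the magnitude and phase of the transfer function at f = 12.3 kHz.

Step 1 — Angular frequency: ω = 2π·1.23e+04 = 7.728e+04 rad/s.
Step 2 — Transfer function: H(jω) = jωL/(R + jωL).
Step 3 — Numerator jωL = j·1221; denominator R + jωL = 2200 + j1221.
Step 4 — H = 0.2355 + j0.4243.
Step 5 — Magnitude: |H| = 0.4853 (-6.3 dB); phase: φ = 61.0°.

|H| = 0.4853 (-6.3 dB), φ = 61.0°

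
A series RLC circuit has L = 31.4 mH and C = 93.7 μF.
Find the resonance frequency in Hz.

Step 1 — Resonance condition Im(Z)=0 gives ω₀ = 1/√(LC).
Step 2 — ω₀ = 1/√(0.0314·9.37e-05) = 583 rad/s.
Step 3 — f₀ = ω₀/(2π) = 92.79 Hz.

f₀ = 92.79 Hz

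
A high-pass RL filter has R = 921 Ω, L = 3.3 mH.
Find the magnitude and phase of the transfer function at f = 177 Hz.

Step 1 — Angular frequency: ω = 2π·177 = 1112 rad/s.
Step 2 — Transfer function: H(jω) = jωL/(R + jωL).
Step 3 — Numerator jωL = j·3.67; denominator R + jωL = 921 + j3.67.
Step 4 — H = 1.588e-05 + j0.003985.
Step 5 — Magnitude: |H| = 0.003985 (-48.0 dB); phase: φ = 89.8°.

|H| = 0.003985 (-48.0 dB), φ = 89.8°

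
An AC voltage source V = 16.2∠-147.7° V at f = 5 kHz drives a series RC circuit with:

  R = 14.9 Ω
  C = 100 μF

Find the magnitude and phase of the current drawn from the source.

Step 1 — Angular frequency: ω = 2π·f = 2π·5000 = 3.142e+04 rad/s.
Step 2 — Component impedances:
  R: Z = R = 14.9 Ω
  C: Z = 1/(jωC) = -j/(ω·C) = 0 - j0.3183 Ω
Step 3 — Series combination: Z_total = R + C = 14.9 - j0.3183 Ω = 14.9∠-1.2° Ω.
Step 4 — Source phasor: V = 16.2∠-147.7° V = -13.69 - j8.657 V.
Step 5 — Ohm's law: I = V / Z_total = (-13.69 - j8.657) / (14.9 - j0.3183) = -0.9062 - j0.6003 A.
Step 6 — Convert to polar: |I| = 1.087 A, ∠I = -146.5°.

I = 1.087∠-146.5° A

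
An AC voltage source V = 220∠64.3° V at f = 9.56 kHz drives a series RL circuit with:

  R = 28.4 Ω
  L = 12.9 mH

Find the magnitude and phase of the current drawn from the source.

Step 1 — Angular frequency: ω = 2π·f = 2π·9560 = 6.007e+04 rad/s.
Step 2 — Component impedances:
  R: Z = R = 28.4 Ω
  L: Z = jωL = j·6.007e+04·0.0129 = 0 + j774.9 Ω
Step 3 — Series combination: Z_total = R + L = 28.4 + j774.9 Ω = 775.4∠87.9° Ω.
Step 4 — Source phasor: V = 220∠64.3° V = 95.4 + j198.2 V.
Step 5 — Ohm's law: I = V / Z_total = (95.4 + j198.2) / (28.4 + j774.9) = 0.26 - j0.1136 A.
Step 6 — Convert to polar: |I| = 0.2837 A, ∠I = -23.6°.

I = 0.2837∠-23.6° A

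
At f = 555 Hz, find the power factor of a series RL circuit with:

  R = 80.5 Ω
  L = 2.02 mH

Step 1 — Angular frequency: ω = 2π·f = 2π·555 = 3487 rad/s.
Step 2 — Component impedances:
  R: Z = R = 80.5 Ω
  L: Z = jωL = j·3487·0.00202 = 0 + j7.044 Ω
Step 3 — Series combination: Z_total = R + L = 80.5 + j7.044 Ω = 80.81∠5.0° Ω.
Step 4 — Power factor: PF = cos(φ) = Re(Z)/|Z| = 80.5/80.81 = 0.9962.
Step 5 — Type: Im(Z) = 7.044 ⇒ lagging (phase φ = 5.0°).

PF = 0.9962 (lagging, φ = 5.0°)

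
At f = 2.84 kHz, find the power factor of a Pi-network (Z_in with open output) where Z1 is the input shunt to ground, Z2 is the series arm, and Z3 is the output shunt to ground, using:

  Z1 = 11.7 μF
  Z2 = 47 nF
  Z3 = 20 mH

Step 1 — Angular frequency: ω = 2π·f = 2π·2840 = 1.784e+04 rad/s.
Step 2 — Component impedances:
  Z1: Z = 1/(jωC) = -j/(ω·C) = 0 - j4.79 Ω
  Z2: Z = 1/(jωC) = -j/(ω·C) = 0 - j1192 Ω
  Z3: Z = jωL = j·1.784e+04·0.02 = 0 + j356.9 Ω
Step 3 — With open output, the series arm Z2 and the output shunt Z3 appear in series to ground: Z2 + Z3 = 0 - j835.5 Ω.
Step 4 — Parallel with input shunt Z1: Z_in = Z1 || (Z2 + Z3) = 0 - j4.762 Ω = 4.762∠-90.0° Ω.
Step 5 — Power factor: PF = cos(φ) = Re(Z)/|Z| = 0/4.762 = 0.
Step 6 — Type: Im(Z) = -4.762 ⇒ leading (phase φ = -90.0°).

PF = 0 (leading, φ = -90.0°)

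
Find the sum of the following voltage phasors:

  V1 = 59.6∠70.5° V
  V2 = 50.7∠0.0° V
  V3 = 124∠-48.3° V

Step 1 — Convert each phasor to rectangular form:
  V1 = 59.6·(cos(70.5°) + j·sin(70.5°)) = 19.89 + j56.18 V
  V2 = 50.7·(cos(0.0°) + j·sin(0.0°)) = 50.7 V
  V3 = 124·(cos(-48.3°) + j·sin(-48.3°)) = 82.49 - j92.58 V
Step 2 — Sum components: V_total = 153.1 - j36.4 V.
Step 3 — Convert to polar: |V_total| = 157.4 V, ∠V_total = -13.4°.

V_total = 157.4∠-13.4° V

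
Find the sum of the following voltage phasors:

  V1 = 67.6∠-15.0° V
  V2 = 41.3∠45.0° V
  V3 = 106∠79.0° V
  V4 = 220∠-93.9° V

Step 1 — Convert each phasor to rectangular form:
  V1 = 67.6·(cos(-15.0°) + j·sin(-15.0°)) = 65.3 - j17.5 V
  V2 = 41.3·(cos(45.0°) + j·sin(45.0°)) = 29.2 + j29.2 V
  V3 = 106·(cos(79.0°) + j·sin(79.0°)) = 20.23 + j104.1 V
  V4 = 220·(cos(-93.9°) + j·sin(-93.9°)) = -14.96 - j219.5 V
Step 2 — Sum components: V_total = 99.76 - j103.7 V.
Step 3 — Convert to polar: |V_total| = 143.9 V, ∠V_total = -46.1°.

V_total = 143.9∠-46.1° V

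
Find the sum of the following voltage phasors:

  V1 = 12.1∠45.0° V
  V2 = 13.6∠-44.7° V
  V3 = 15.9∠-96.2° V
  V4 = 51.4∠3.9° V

Step 1 — Convert each phasor to rectangular form:
  V1 = 12.1·(cos(45.0°) + j·sin(45.0°)) = 8.556 + j8.556 V
  V2 = 13.6·(cos(-44.7°) + j·sin(-44.7°)) = 9.667 - j9.566 V
  V3 = 15.9·(cos(-96.2°) + j·sin(-96.2°)) = -1.717 - j15.81 V
  V4 = 51.4·(cos(3.9°) + j·sin(3.9°)) = 51.28 + j3.496 V
Step 2 — Sum components: V_total = 67.79 - j13.32 V.
Step 3 — Convert to polar: |V_total| = 69.08 V, ∠V_total = -11.1°.

V_total = 69.08∠-11.1° V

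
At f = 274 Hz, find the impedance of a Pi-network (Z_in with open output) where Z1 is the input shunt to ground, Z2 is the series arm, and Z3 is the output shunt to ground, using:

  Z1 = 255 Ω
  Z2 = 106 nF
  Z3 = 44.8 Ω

Step 1 — Angular frequency: ω = 2π·f = 2π·274 = 1722 rad/s.
Step 2 — Component impedances:
  Z1: Z = R = 255 Ω
  Z2: Z = 1/(jωC) = -j/(ω·C) = 0 - j5480 Ω
  Z3: Z = R = 44.8 Ω
Step 3 — With open output, the series arm Z2 and the output shunt Z3 appear in series to ground: Z2 + Z3 = 44.8 - j5480 Ω.
Step 4 — Parallel with input shunt Z1: Z_in = Z1 || (Z2 + Z3) = 254.4 - j11.83 Ω = 254.6∠-2.7° Ω.

Z = 254.4 - j11.83 Ω = 254.6∠-2.7° Ω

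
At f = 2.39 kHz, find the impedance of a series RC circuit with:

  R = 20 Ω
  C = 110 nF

Step 1 — Angular frequency: ω = 2π·f = 2π·2390 = 1.502e+04 rad/s.
Step 2 — Component impedances:
  R: Z = R = 20 Ω
  C: Z = 1/(jωC) = -j/(ω·C) = 0 - j605.4 Ω
Step 3 — Series combination: Z_total = R + C = 20 - j605.4 Ω = 605.7∠-88.1° Ω.

Z = 20 - j605.4 Ω = 605.7∠-88.1° Ω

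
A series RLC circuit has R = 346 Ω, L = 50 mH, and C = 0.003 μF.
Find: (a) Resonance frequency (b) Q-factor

Step 1 — Resonance condition Im(Z)=0 gives ω₀ = 1/√(LC).
Step 2 — ω₀ = 1/√(0.05·3e-09) = 8.165e+04 rad/s.
Step 3 — f₀ = ω₀/(2π) = 1.299e+04 Hz.
Step 4 — Series Q: Q = ω₀L/R = 8.165e+04·0.05/346 = 11.8.

(a) f₀ = 1.299e+04 Hz  (b) Q = 11.8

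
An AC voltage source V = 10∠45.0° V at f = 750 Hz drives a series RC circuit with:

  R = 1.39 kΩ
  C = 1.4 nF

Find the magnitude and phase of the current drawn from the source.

Step 1 — Angular frequency: ω = 2π·f = 2π·750 = 4712 rad/s.
Step 2 — Component impedances:
  R: Z = R = 1390 Ω
  C: Z = 1/(jωC) = -j/(ω·C) = 0 - j1.516e+05 Ω
Step 3 — Series combination: Z_total = R + C = 1390 - j1.516e+05 Ω = 1.516e+05∠-89.5° Ω.
Step 4 — Source phasor: V = 10∠45.0° V = 7.071 + j7.071 V.
Step 5 — Ohm's law: I = V / Z_total = (7.071 + j7.071) / (1390 - j1.516e+05) = -4.622e-05 + j4.707e-05 A.
Step 6 — Convert to polar: |I| = 6.597e-05 A, ∠I = 134.5°.

I = 6.597e-05∠134.5° A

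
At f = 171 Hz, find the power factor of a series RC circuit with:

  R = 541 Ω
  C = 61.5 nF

Step 1 — Angular frequency: ω = 2π·f = 2π·171 = 1074 rad/s.
Step 2 — Component impedances:
  R: Z = R = 541 Ω
  C: Z = 1/(jωC) = -j/(ω·C) = 0 - j1.513e+04 Ω
Step 3 — Series combination: Z_total = R + C = 541 - j1.513e+04 Ω = 1.514e+04∠-88.0° Ω.
Step 4 — Power factor: PF = cos(φ) = Re(Z)/|Z| = 541/15143.5 = 0.03572.
Step 5 — Type: Im(Z) = -1.513e+04 ⇒ leading (phase φ = -88.0°).

PF = 0.03572 (leading, φ = -88.0°)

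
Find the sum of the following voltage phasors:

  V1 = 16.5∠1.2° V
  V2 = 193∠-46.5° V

Step 1 — Convert each phasor to rectangular form:
  V1 = 16.5·(cos(1.2°) + j·sin(1.2°)) = 16.5 + j0.3455 V
  V2 = 193·(cos(-46.5°) + j·sin(-46.5°)) = 132.9 - j140 V
Step 2 — Sum components: V_total = 149.3 - j139.7 V.
Step 3 — Convert to polar: |V_total| = 204.5 V, ∠V_total = -43.1°.

V_total = 204.5∠-43.1° V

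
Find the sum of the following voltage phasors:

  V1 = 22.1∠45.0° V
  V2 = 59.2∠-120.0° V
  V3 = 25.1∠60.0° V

Step 1 — Convert each phasor to rectangular form:
  V1 = 22.1·(cos(45.0°) + j·sin(45.0°)) = 15.63 + j15.63 V
  V2 = 59.2·(cos(-120.0°) + j·sin(-120.0°)) = -29.6 - j51.27 V
  V3 = 25.1·(cos(60.0°) + j·sin(60.0°)) = 12.55 + j21.74 V
Step 2 — Sum components: V_total = -1.423 - j13.9 V.
Step 3 — Convert to polar: |V_total| = 13.98 V, ∠V_total = -95.8°.

V_total = 13.98∠-95.8° V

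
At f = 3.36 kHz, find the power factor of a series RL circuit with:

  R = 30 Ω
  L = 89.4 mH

Step 1 — Angular frequency: ω = 2π·f = 2π·3360 = 2.111e+04 rad/s.
Step 2 — Component impedances:
  R: Z = R = 30 Ω
  L: Z = jωL = j·2.111e+04·0.0894 = 0 + j1887 Ω
Step 3 — Series combination: Z_total = R + L = 30 + j1887 Ω = 1888∠89.1° Ω.
Step 4 — Power factor: PF = cos(φ) = Re(Z)/|Z| = 30/1888 = 0.01589.
Step 5 — Type: Im(Z) = 1887 ⇒ lagging (phase φ = 89.1°).

PF = 0.01589 (lagging, φ = 89.1°)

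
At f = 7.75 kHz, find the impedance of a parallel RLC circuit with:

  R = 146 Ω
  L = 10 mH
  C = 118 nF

Step 1 — Angular frequency: ω = 2π·f = 2π·7750 = 4.869e+04 rad/s.
Step 2 — Component impedances:
  R: Z = R = 146 Ω
  L: Z = jωL = j·4.869e+04·0.01 = 0 + j486.9 Ω
  C: Z = 1/(jωC) = -j/(ω·C) = 0 - j174 Ω
Step 3 — Parallel combination: 1/Z_total = 1/R + 1/L + 1/C; Z_total = 113.1 - j60.98 Ω = 128.5∠-28.3° Ω.

Z = 113.1 - j60.98 Ω = 128.5∠-28.3° Ω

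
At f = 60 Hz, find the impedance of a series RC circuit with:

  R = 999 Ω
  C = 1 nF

Step 1 — Angular frequency: ω = 2π·f = 2π·60 = 377 rad/s.
Step 2 — Component impedances:
  R: Z = R = 999 Ω
  C: Z = 1/(jωC) = -j/(ω·C) = 0 - j2.653e+06 Ω
Step 3 — Series combination: Z_total = R + C = 999 - j2.653e+06 Ω = 2.653e+06∠-90.0° Ω.

Z = 999 - j2.653e+06 Ω = 2.653e+06∠-90.0° Ω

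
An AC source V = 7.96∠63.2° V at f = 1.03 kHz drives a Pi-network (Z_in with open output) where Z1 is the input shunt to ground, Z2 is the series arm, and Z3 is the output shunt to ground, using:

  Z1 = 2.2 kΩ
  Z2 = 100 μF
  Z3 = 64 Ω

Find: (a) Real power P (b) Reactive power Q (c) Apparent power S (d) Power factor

Step 1 — Angular frequency: ω = 2π·f = 2π·1030 = 6472 rad/s.
Step 2 — Component impedances:
  Z1: Z = R = 2200 Ω
  Z2: Z = 1/(jωC) = -j/(ω·C) = 0 - j1.545 Ω
  Z3: Z = R = 64 Ω
Step 3 — With open output, the series arm Z2 and the output shunt Z3 appear in series to ground: Z2 + Z3 = 64 - j1.545 Ω.
Step 4 — Parallel with input shunt Z1: Z_in = Z1 || (Z2 + Z3) = 62.19 - j1.459 Ω = 62.21∠-1.3° Ω.
Step 5 — Source phasor: V = 7.96∠63.2° V = 3.589 + j7.105 V.
Step 6 — Current: I = V / Z = 0.055 + j0.1155 A = 0.128∠64.5° A.
Step 7 — Complex power: S = V·I* = 1.018 - j0.02389 VA.
Step 8 — Real power: P = Re(S) = 1.018 W.
Step 9 — Reactive power: Q = Im(S) = -0.02389 VAR.
Step 10 — Apparent power: |S| = 1.019 VA.
Step 11 — Power factor: PF = P/|S| = 0.9997 (leading).

(a) P = 1.018 W  (b) Q = -0.02389 VAR  (c) S = 1.019 VA  (d) PF = 0.9997 (leading)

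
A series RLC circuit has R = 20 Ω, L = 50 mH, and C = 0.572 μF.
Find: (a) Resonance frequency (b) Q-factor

Step 1 — Resonance condition Im(Z)=0 gives ω₀ = 1/√(LC).
Step 2 — ω₀ = 1/√(0.05·5.72e-07) = 5913 rad/s.
Step 3 — f₀ = ω₀/(2π) = 941.1 Hz.
Step 4 — Series Q: Q = ω₀L/R = 5913·0.05/20 = 14.78.

(a) f₀ = 941.1 Hz  (b) Q = 14.78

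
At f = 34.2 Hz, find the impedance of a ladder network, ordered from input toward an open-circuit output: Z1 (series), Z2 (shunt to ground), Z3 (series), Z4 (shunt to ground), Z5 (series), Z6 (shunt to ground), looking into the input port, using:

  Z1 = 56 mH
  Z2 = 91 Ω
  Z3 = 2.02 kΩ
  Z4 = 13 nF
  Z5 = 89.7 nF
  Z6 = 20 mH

Step 1 — Angular frequency: ω = 2π·f = 2π·34.2 = 214.9 rad/s.
Step 2 — Component impedances:
  Z1: Z = jωL = j·214.9·0.056 = 0 + j12.03 Ω
  Z2: Z = R = 91 Ω
  Z3: Z = R = 2020 Ω
  Z4: Z = 1/(jωC) = -j/(ω·C) = 0 - j3.58e+05 Ω
  Z5: Z = 1/(jωC) = -j/(ω·C) = 0 - j5.188e+04 Ω
  Z6: Z = jωL = j·214.9·0.02 = 0 + j4.298 Ω
Step 3 — Ladder network (open output): work backward from the far end, alternating series and parallel combinations. Z_in = 90.99 + j11.85 Ω = 91.76∠7.4° Ω.

Z = 90.99 + j11.85 Ω = 91.76∠7.4° Ω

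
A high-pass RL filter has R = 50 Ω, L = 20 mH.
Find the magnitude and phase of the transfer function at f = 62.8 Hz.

Step 1 — Angular frequency: ω = 2π·62.8 = 394.6 rad/s.
Step 2 — Transfer function: H(jω) = jωL/(R + jωL).
Step 3 — Numerator jωL = j·7.892; denominator R + jωL = 50 + j7.892.
Step 4 — H = 0.02431 + j0.154.
Step 5 — Magnitude: |H| = 0.1559 (-16.1 dB); phase: φ = 81.0°.

|H| = 0.1559 (-16.1 dB), φ = 81.0°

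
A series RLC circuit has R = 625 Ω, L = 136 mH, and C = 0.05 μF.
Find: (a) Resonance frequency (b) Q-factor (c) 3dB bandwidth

Step 1 — Resonance: ω₀ = 1/√(LC) = 1/√(0.136·5e-08) = 1.213e+04 rad/s.
Step 2 — f₀ = ω₀/(2π) = 1930 Hz.
Step 3 — Series Q: Q = ω₀L/R = 1.213e+04·0.136/625 = 2.639.
Step 4 — Bandwidth: Δω = ω₀/Q = 4596 rad/s; BW = Δω/(2π) = 731.4 Hz.

(a) f₀ = 1930 Hz  (b) Q = 2.639  (c) BW = 731.4 Hz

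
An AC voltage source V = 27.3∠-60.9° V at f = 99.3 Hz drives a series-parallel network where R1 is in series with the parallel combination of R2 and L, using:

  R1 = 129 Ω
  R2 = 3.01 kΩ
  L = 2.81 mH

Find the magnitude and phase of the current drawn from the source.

Step 1 — Angular frequency: ω = 2π·f = 2π·99.3 = 623.9 rad/s.
Step 2 — Component impedances:
  R1: Z = R = 129 Ω
  R2: Z = R = 3010 Ω
  L: Z = jωL = j·623.9·0.00281 = 0 + j1.753 Ω
Step 3 — Parallel branch: R2 || L = 1/(1/R2 + 1/L) = 0.001021 + j1.753 Ω.
Step 4 — Series with R1: Z_total = R1 + (R2 || L) = 129 + j1.753 Ω = 129∠0.8° Ω.
Step 5 — Source phasor: V = 27.3∠-60.9° V = 13.28 - j23.85 V.
Step 6 — Ohm's law: I = V / Z_total = (13.28 - j23.85) / (129 + j1.753) = 0.1004 - j0.1863 A.
Step 7 — Convert to polar: |I| = 0.2116 A, ∠I = -61.7°.

I = 0.2116∠-61.7° A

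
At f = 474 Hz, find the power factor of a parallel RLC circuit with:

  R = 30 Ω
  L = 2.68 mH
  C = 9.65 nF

Step 1 — Angular frequency: ω = 2π·f = 2π·474 = 2978 rad/s.
Step 2 — Component impedances:
  R: Z = R = 30 Ω
  L: Z = jωL = j·2978·0.00268 = 0 + j7.982 Ω
  C: Z = 1/(jωC) = -j/(ω·C) = 0 - j3.479e+04 Ω
Step 3 — Parallel combination: 1/Z_total = 1/R + 1/L + 1/C; Z_total = 1.984 + j7.456 Ω = 7.715∠75.1° Ω.
Step 4 — Power factor: PF = cos(φ) = Re(Z)/|Z| = 1.984/7.715 = 0.2572.
Step 5 — Type: Im(Z) = 7.456 ⇒ lagging (phase φ = 75.1°).

PF = 0.2572 (lagging, φ = 75.1°)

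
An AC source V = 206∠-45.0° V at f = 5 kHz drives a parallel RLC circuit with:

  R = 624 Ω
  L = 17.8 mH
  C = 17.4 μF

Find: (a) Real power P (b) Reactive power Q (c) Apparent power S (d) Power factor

Step 1 — Angular frequency: ω = 2π·f = 2π·5000 = 3.142e+04 rad/s.
Step 2 — Component impedances:
  R: Z = R = 624 Ω
  L: Z = jωL = j·3.142e+04·0.0178 = 0 + j559.2 Ω
  C: Z = 1/(jωC) = -j/(ω·C) = 0 - j1.829 Ω
Step 3 — Parallel combination: 1/Z_total = 1/R + 1/L + 1/C; Z_total = 0.005398 - j1.835 Ω = 1.835∠-89.8° Ω.
Step 4 — Source phasor: V = 206∠-45.0° V = 145.7 - j145.7 V.
Step 5 — Current: I = V / Z = 79.6 + j79.13 A = 112.2∠44.8° A.
Step 6 — Complex power: S = V·I* = 68.01 - j2.312e+04 VA.
Step 7 — Real power: P = Re(S) = 68.01 W.
Step 8 — Reactive power: Q = Im(S) = -2.312e+04 VAR.
Step 9 — Apparent power: |S| = 2.312e+04 VA.
Step 10 — Power factor: PF = P/|S| = 0.002941 (leading).

(a) P = 68.01 W  (b) Q = -2.312e+04 VAR  (c) S = 2.312e+04 VA  (d) PF = 0.002941 (leading)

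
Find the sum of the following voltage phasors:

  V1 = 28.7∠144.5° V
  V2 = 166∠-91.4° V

Step 1 — Convert each phasor to rectangular form:
  V1 = 28.7·(cos(144.5°) + j·sin(144.5°)) = -23.37 + j16.67 V
  V2 = 166·(cos(-91.4°) + j·sin(-91.4°)) = -4.056 - j166 V
Step 2 — Sum components: V_total = -27.42 - j149.3 V.
Step 3 — Convert to polar: |V_total| = 151.8 V, ∠V_total = -100.4°.

V_total = 151.8∠-100.4° V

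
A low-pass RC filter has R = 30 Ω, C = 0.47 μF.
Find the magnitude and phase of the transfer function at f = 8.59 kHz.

Step 1 — Angular frequency: ω = 2π·8590 = 5.397e+04 rad/s.
Step 2 — Transfer function: H(jω) = 1/(1 + jωRC).
Step 3 — Denominator: 1 + jωRC = 1 + j·5.397e+04·30·4.7e-07 = 1 + j0.761.
Step 4 — H = 0.6333 - j0.4819.
Step 5 — Magnitude: |H| = 0.7958 (-2.0 dB); phase: φ = -37.3°.

|H| = 0.7958 (-2.0 dB), φ = -37.3°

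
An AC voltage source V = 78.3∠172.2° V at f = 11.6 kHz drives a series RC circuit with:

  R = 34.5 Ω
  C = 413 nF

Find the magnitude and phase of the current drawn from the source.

Step 1 — Angular frequency: ω = 2π·f = 2π·1.16e+04 = 7.288e+04 rad/s.
Step 2 — Component impedances:
  R: Z = R = 34.5 Ω
  C: Z = 1/(jωC) = -j/(ω·C) = 0 - j33.22 Ω
Step 3 — Series combination: Z_total = R + C = 34.5 - j33.22 Ω = 47.89∠-43.9° Ω.
Step 4 — Source phasor: V = 78.3∠172.2° V = -77.58 + j10.63 V.
Step 5 — Ohm's law: I = V / Z_total = (-77.58 + j10.63) / (34.5 - j33.22) = -1.321 - j0.9637 A.
Step 6 — Convert to polar: |I| = 1.635 A, ∠I = -143.9°.

I = 1.635∠-143.9° A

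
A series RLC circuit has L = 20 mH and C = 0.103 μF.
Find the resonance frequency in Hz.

Step 1 — Resonance condition Im(Z)=0 gives ω₀ = 1/√(LC).
Step 2 — ω₀ = 1/√(0.02·1.03e-07) = 2.203e+04 rad/s.
Step 3 — f₀ = ω₀/(2π) = 3507 Hz.

f₀ = 3507 Hz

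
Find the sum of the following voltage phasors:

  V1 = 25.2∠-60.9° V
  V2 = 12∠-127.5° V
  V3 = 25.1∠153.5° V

Step 1 — Convert each phasor to rectangular form:
  V1 = 25.2·(cos(-60.9°) + j·sin(-60.9°)) = 12.26 - j22.02 V
  V2 = 12·(cos(-127.5°) + j·sin(-127.5°)) = -7.305 - j9.52 V
  V3 = 25.1·(cos(153.5°) + j·sin(153.5°)) = -22.46 + j11.2 V
Step 2 — Sum components: V_total = -17.51 - j20.34 V.
Step 3 — Convert to polar: |V_total| = 26.84 V, ∠V_total = -130.7°.

V_total = 26.84∠-130.7° V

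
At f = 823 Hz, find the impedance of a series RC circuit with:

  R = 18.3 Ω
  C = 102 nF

Step 1 — Angular frequency: ω = 2π·f = 2π·823 = 5171 rad/s.
Step 2 — Component impedances:
  R: Z = R = 18.3 Ω
  C: Z = 1/(jωC) = -j/(ω·C) = 0 - j1896 Ω
Step 3 — Series combination: Z_total = R + C = 18.3 - j1896 Ω = 1896∠-89.4° Ω.

Z = 18.3 - j1896 Ω = 1896∠-89.4° Ω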